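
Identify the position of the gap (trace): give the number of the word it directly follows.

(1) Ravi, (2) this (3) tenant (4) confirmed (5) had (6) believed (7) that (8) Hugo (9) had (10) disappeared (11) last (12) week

4

The displaced element is "Ravi" (word 1).
It is linked across 1 clause boundary (Ø).
It functions as the subject of "believed", so the gap sits immediately after word 4 ("confirmed").
Base order: This tenant confirmed that Ravi had believed that Hugo had disappeared last week.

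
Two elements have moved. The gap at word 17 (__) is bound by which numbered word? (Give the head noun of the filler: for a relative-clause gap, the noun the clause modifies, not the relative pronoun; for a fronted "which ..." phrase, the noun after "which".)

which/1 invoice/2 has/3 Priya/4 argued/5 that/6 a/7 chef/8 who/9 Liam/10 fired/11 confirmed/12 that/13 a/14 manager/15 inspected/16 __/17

The marked gap is the direct object of "inspected".
Its filler is the fronted wh-phrase "which invoice", at word 2.
(The other dependency links word 8 to a gap after word 11.)

2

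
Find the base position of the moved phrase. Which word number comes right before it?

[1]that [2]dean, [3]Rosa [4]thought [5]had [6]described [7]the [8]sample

The displaced element is "that dean" (word 2).
It is linked across 1 clause boundary (Ø).
It functions as the subject of "described", so the gap sits immediately after word 4 ("thought").
Base order: Rosa thought that that dean had described the sample.

4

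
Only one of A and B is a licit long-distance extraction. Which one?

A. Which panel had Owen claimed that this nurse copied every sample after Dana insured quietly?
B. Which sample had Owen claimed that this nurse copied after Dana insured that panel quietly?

B

In A, the wh-phrase is extracted from inside an adjunct island (introduced by "after"), which blocks movement.
In B, the extraction path crosses only that-complement boundaries, which are transparent.
So B is grammatical.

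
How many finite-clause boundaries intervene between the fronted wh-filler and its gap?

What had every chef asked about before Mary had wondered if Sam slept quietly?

0

"what" originates inside the matrix clause — no clause boundary is crossed.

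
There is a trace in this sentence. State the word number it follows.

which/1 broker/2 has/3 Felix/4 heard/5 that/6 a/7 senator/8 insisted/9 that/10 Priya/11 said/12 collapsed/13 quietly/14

The displaced element is "which broker" (word 2).
It is linked across 3 clause boundaries (that → that → Ø).
It functions as the subject of "collapsed", so the gap sits immediately after word 12 ("said").
Base order: Felix has heard that a senator insisted that Priya said that which broker collapsed quietly.

12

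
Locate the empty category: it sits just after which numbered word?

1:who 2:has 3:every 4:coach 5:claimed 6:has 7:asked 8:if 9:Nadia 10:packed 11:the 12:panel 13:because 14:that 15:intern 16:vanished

5

The displaced element is "who" (word 1).
It is linked across 1 clause boundary (Ø).
It functions as the subject of "asked", so the gap sits immediately after word 5 ("claimed").
Base order: Every coach has claimed who has asked if Nadia packed the panel because that intern vanished.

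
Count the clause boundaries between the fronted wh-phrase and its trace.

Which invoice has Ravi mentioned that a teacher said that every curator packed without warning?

2

"which invoice" is extracted from the object of "packed".
Boundaries crossed, outermost first: [that], [that] — 2 in total.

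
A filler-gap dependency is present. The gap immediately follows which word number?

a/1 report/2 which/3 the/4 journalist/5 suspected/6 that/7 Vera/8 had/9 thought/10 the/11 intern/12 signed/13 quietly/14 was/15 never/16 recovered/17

The displaced element is "a report" (word 2).
It is linked across 2 clause boundaries (that → Ø).
It functions as the direct object of "signed", so the gap sits immediately after word 13 ("signed").
Base order: The journalist suspected that Vera had thought the intern signed a report quietly.

13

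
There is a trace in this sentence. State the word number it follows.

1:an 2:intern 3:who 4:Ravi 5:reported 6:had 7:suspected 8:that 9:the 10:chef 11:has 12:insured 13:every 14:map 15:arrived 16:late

The displaced element is "an intern" (word 2).
It is linked across 1 clause boundary (Ø).
It functions as the subject of "suspected", so the gap sits immediately after word 5 ("reported").
Base order: Ravi reported that an intern had suspected that the chef has insured every map.

5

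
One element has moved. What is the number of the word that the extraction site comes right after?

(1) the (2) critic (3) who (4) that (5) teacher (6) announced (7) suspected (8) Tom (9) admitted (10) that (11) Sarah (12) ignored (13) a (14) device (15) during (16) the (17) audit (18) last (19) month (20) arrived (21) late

6

The displaced element is "the critic" (word 2).
It is linked across 1 clause boundary (Ø).
It functions as the subject of "suspected", so the gap sits immediately after word 6 ("announced").
Base order: That teacher announced that the critic suspected Tom admitted that Sarah ignored a device during the audit last month.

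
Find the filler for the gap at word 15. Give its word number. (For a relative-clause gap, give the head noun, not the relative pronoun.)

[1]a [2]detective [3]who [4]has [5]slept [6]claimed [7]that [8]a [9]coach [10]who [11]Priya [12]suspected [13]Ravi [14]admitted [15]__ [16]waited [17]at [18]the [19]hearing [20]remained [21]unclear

The gap at 15 is the subject of "waited", inside a relative clause.
The relative pronoun is "who" (word 10); it is bound by the head noun immediately before it.
Its filler is the head noun "coach", at word 9.

9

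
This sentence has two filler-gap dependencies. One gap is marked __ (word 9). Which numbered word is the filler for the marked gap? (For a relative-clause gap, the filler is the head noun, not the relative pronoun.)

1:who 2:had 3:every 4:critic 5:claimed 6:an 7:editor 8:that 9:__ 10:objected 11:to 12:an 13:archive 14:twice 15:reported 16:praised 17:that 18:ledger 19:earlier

The marked gap is inside the relative clause, the subject of "objected".
Its filler is the head noun "editor" (via "that"), at word 7.
(The other dependency links word 1 to a gap after word 15.)

7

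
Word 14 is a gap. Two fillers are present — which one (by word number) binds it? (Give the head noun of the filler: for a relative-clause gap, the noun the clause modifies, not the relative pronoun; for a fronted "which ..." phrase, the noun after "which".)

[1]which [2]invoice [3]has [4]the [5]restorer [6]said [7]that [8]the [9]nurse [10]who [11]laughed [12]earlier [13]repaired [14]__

2

The marked gap is the direct object of "repaired".
Its filler is the fronted wh-phrase "which invoice", at word 2.
(The other dependency links word 9 to a gap after word 10.)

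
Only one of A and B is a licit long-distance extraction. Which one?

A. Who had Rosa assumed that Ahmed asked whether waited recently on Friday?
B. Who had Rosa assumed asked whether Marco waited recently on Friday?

B

In A, the wh-phrase is extracted from inside a wh-island (introduced by "whether"), which blocks movement.
In B, the extraction path crosses only that-complement boundaries, which are transparent.
So B is grammatical.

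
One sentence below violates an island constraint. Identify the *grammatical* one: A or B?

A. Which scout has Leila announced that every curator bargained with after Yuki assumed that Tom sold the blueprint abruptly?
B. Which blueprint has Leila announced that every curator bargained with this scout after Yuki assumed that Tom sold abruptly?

In B, the wh-phrase is extracted from inside an adjunct island (introduced by "after"), which blocks movement.
In A, the extraction path crosses only that-complement boundaries, which are transparent.
So A is grammatical.

A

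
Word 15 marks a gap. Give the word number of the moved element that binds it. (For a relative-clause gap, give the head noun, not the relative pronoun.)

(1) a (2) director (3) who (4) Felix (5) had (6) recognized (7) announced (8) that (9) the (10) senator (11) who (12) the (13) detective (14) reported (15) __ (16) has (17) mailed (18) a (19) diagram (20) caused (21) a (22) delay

10

The gap at 15 is the subject of "mailed", inside a relative clause.
The relative pronoun is "who" (word 11); it is bound by the head noun immediately before it.
Its filler is the head noun "senator", at word 10.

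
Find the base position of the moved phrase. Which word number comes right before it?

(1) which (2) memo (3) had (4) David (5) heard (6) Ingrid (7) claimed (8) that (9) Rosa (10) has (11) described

11

The displaced element is "which memo" (word 2).
It is linked across 2 clause boundaries (Ø → that).
It functions as the direct object of "described", so the gap sits immediately after word 11 ("described").
Base order: David had heard Ingrid claimed that Rosa has described which memo.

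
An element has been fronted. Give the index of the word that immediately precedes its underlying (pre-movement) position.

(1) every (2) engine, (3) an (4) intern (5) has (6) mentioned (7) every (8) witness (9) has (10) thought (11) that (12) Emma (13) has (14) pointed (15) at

15

The displaced element is "every engine" (word 2).
It is linked across 2 clause boundaries (Ø → that).
It functions as the object of the preposition "at" of "pointed", so the gap sits immediately after word 15 ("at").
Base order: An intern has mentioned every witness has thought that Emma has pointed at every engine.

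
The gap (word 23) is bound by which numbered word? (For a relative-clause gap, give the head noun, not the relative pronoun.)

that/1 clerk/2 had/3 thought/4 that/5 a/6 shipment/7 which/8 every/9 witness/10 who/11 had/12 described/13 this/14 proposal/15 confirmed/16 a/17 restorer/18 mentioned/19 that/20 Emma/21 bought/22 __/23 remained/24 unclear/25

7

The gap at 23 is the object of "bought", inside a relative clause.
The relative pronoun is "which" (word 8); it is bound by the head noun immediately before it.
Its filler is the head noun "shipment", at word 7.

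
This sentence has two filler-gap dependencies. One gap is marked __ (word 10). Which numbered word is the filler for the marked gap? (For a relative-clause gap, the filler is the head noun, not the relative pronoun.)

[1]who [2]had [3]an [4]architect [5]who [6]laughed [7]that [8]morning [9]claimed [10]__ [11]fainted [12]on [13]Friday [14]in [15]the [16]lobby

1

The marked gap is the subject of "fainted".
Its filler is the fronted wh-phrase "who", at word 1.
(The other dependency links word 4 to a gap after word 5.)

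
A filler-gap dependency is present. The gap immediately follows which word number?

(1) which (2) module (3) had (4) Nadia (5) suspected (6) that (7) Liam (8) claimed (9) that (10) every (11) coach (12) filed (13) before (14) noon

The displaced element is "which module" (word 2).
It is linked across 2 clause boundaries (that → that).
It functions as the direct object of "filed", so the gap sits immediately after word 12 ("filed").
Base order: Nadia had suspected that Liam claimed that every coach filed which module before noon.

12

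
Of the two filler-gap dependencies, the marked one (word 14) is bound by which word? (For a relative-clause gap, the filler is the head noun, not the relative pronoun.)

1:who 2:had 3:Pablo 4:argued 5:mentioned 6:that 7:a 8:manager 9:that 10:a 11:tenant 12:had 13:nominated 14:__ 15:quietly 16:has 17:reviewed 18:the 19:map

The marked gap is inside the relative clause, the direct object of "nominated".
Its filler is the head noun "manager" (via "that"), at word 8.
(The other dependency links word 1 to a gap after word 4.)

8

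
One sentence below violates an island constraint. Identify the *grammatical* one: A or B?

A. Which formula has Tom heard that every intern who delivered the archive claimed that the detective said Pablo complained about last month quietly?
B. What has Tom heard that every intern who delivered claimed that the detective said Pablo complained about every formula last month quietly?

A

In B, the wh-phrase is extracted from inside a complex-NP island (relative clause) (introduced by "who"), which blocks movement.
In A, the extraction path crosses only that-complement boundaries, which are transparent.
So A is grammatical.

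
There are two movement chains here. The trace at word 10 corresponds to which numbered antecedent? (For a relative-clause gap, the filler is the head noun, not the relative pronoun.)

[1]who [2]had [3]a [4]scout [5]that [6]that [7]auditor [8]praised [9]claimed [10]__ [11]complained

The marked gap is the subject of "complained".
Its filler is the fronted wh-phrase "who", at word 1.
(The other dependency links word 4 to a gap after word 8.)

1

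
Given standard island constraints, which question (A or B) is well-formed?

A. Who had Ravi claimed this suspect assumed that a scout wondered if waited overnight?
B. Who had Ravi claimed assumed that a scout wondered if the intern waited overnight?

B

In A, the wh-phrase is extracted from inside a wh-island (introduced by "if"), which blocks movement.
In B, the extraction path crosses only that-complement boundaries, which are transparent.
So B is grammatical.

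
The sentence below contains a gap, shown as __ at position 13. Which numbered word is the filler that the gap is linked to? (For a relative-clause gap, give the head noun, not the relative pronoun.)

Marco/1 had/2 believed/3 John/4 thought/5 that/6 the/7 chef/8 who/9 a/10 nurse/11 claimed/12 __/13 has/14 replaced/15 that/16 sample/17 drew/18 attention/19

8

The gap at 13 is the subject of "replaced", inside a relative clause.
The relative pronoun is "who" (word 9); it is bound by the head noun immediately before it.
Its filler is the head noun "chef", at word 8.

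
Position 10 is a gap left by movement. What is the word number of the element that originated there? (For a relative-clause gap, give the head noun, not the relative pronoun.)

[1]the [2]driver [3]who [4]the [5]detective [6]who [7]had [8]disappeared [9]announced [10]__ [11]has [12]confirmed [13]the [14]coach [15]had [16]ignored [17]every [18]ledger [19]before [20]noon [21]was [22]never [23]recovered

2

The gap at 10 is the subject of "confirmed", inside a relative clause.
The relative pronoun is "who" (word 3); it is bound by the head noun immediately before it.
Its filler is the head noun "driver", at word 2.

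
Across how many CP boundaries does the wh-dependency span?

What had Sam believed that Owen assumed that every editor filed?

2

"what" is extracted from the object of "filed".
Boundaries crossed, outermost first: [that], [that] — 2 in total.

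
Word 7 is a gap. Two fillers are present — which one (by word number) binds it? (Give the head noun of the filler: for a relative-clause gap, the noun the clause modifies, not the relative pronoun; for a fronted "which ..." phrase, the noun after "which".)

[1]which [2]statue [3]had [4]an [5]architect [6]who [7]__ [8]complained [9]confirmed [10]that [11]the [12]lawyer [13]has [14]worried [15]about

5

The marked gap is inside the relative clause, the subject of "complained".
Its filler is the head noun "architect" (via "who"), at word 5.
(The other dependency links word 2 to a gap after word 15.)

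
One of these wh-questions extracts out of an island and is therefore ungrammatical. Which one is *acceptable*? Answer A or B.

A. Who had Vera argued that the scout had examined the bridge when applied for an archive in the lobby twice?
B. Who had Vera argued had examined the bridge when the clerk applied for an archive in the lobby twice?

B

In A, the wh-phrase is extracted from inside an adjunct island (introduced by "when"), which blocks movement.
In B, the extraction path crosses only that-complement boundaries, which are transparent.
So B is grammatical.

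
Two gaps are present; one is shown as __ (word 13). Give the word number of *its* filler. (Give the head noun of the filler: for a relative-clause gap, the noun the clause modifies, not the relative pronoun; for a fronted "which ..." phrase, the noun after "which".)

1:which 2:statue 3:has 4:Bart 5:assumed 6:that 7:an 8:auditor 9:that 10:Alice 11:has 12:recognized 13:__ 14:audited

The marked gap is inside the relative clause, the direct object of "recognized".
Its filler is the head noun "auditor" (via "that"), at word 8.
(The other dependency links word 2 to a gap after word 14.)

8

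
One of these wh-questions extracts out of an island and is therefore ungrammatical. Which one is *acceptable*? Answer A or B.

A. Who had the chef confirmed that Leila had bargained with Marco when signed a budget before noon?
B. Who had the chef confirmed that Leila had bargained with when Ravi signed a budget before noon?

In A, the wh-phrase is extracted from inside an adjunct island (introduced by "when"), which blocks movement.
In B, the extraction path crosses only that-complement boundaries, which are transparent.
So B is grammatical.

B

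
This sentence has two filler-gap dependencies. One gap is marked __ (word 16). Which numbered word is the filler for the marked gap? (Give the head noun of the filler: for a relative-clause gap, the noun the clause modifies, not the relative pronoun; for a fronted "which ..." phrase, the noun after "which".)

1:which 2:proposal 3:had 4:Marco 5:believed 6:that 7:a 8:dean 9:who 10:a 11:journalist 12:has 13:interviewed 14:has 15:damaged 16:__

The marked gap is the direct object of "damaged".
Its filler is the fronted wh-phrase "which proposal", at word 2.
(The other dependency links word 8 to a gap after word 13.)

2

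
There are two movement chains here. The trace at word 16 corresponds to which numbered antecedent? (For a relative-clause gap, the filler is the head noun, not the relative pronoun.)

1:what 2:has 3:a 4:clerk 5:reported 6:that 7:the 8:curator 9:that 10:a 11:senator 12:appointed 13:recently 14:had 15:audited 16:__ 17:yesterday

The marked gap is the direct object of "audited".
Its filler is the fronted wh-phrase "what", at word 1.
(The other dependency links word 8 to a gap after word 12.)

1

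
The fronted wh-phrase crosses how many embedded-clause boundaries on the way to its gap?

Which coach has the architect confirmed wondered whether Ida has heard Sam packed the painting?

"which coach" is extracted from the subject of "wondered".
Boundaries crossed, outermost first: [Ø] — 1 in total.

1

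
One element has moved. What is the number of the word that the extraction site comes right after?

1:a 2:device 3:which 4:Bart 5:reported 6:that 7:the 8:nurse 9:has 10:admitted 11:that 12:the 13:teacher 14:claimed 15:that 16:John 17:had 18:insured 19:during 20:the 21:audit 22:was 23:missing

The displaced element is "a device" (word 2).
It is linked across 3 clause boundaries (that → that → that).
It functions as the direct object of "insured", so the gap sits immediately after word 18 ("insured").
Base order: Bart reported that the nurse has admitted that the teacher claimed that John had insured a device during the audit.

18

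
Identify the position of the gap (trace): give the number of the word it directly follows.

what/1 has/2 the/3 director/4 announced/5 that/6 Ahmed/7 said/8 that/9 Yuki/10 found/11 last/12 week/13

11

The displaced element is "what" (word 1).
It is linked across 2 clause boundaries (that → that).
It functions as the direct object of "found", so the gap sits immediately after word 11 ("found").
Base order: The director has announced that Ahmed said that Yuki found what last week.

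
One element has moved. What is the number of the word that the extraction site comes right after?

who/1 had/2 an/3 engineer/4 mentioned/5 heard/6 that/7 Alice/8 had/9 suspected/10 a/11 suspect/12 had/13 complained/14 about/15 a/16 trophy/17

5

The displaced element is "who" (word 1).
It is linked across 1 clause boundary (Ø).
It functions as the subject of "heard", so the gap sits immediately after word 5 ("mentioned").
Base order: An engineer had mentioned who heard that Alice had suspected a suspect had complained about a trophy.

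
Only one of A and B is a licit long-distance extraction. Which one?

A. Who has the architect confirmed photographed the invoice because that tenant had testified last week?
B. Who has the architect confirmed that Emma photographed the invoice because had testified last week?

A

In B, the wh-phrase is extracted from inside an adjunct island (introduced by "because"), which blocks movement.
In A, the extraction path crosses only that-complement boundaries, which are transparent.
So A is grammatical.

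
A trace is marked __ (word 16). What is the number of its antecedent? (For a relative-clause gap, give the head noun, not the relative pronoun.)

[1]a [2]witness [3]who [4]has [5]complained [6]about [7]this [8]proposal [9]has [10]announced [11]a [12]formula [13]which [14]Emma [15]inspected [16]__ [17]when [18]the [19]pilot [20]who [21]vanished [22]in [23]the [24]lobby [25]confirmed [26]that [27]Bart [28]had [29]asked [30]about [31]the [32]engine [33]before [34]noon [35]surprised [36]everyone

12

The gap at 16 is the object of "inspected", inside a relative clause.
The relative pronoun is "which" (word 13); it is bound by the head noun immediately before it.
Its filler is the head noun "formula", at word 12.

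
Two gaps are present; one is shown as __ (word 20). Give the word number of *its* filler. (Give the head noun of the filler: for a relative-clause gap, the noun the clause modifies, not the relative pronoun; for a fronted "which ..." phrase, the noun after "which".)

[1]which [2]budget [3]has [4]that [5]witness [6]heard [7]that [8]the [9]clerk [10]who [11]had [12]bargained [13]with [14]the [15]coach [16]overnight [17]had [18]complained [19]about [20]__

The marked gap is the object of the preposition "about" of "complained".
Its filler is the fronted wh-phrase "which budget", at word 2.
(The other dependency links word 9 to a gap after word 10.)

2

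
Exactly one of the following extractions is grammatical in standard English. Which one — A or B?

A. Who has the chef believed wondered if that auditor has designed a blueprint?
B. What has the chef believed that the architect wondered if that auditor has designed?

In B, the wh-phrase is extracted from inside a wh-island (introduced by "if"), which blocks movement.
In A, the extraction path crosses only that-complement boundaries, which are transparent.
So A is grammatical.

A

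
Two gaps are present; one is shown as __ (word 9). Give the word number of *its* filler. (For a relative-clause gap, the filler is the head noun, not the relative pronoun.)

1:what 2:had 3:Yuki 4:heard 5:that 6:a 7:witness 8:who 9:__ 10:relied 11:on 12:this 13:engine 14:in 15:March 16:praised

7

The marked gap is inside the relative clause, the subject of "relied".
Its filler is the head noun "witness" (via "who"), at word 7.
(The other dependency links word 1 to a gap after word 16.)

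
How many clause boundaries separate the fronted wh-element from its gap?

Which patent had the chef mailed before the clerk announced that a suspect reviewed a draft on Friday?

0

"which patent" originates inside the matrix clause — no clause boundary is crossed.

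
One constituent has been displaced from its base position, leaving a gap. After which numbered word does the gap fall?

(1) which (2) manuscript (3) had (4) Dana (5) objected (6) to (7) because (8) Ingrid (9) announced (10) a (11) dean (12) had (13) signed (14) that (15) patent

The displaced element is "which manuscript" (word 2).
It functions as the object of the preposition "to" of "objected", so the gap sits immediately after word 6 ("to").
Base order: Dana had objected to which manuscript because Ingrid announced a dean had signed that patent.

6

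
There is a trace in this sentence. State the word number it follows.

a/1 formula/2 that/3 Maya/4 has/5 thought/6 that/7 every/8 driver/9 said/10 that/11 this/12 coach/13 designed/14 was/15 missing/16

14

The displaced element is "a formula" (word 2).
It is linked across 2 clause boundaries (that → that).
It functions as the direct object of "designed", so the gap sits immediately after word 14 ("designed").
Base order: Maya has thought that every driver said that this coach designed a formula.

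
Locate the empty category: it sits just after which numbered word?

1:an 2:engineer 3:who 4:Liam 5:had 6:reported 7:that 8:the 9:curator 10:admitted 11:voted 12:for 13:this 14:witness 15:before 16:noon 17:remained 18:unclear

The displaced element is "an engineer" (word 2).
It is linked across 2 clause boundaries (that → Ø).
It functions as the subject of "voted", so the gap sits immediately after word 10 ("admitted").
Base order: Liam had reported that the curator admitted that an engineer voted for this witness before noon.

10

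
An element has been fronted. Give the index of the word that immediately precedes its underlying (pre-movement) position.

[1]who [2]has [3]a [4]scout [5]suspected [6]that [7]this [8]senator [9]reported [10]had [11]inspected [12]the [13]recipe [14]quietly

The displaced element is "who" (word 1).
It is linked across 2 clause boundaries (that → Ø).
It functions as the subject of "inspected", so the gap sits immediately after word 9 ("reported").
Base order: A scout has suspected that this senator reported that who had inspected the recipe quietly.

9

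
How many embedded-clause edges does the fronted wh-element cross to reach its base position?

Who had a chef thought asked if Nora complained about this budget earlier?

"who" is extracted from the subject of "asked".
Boundaries crossed, outermost first: [Ø] — 1 in total.

1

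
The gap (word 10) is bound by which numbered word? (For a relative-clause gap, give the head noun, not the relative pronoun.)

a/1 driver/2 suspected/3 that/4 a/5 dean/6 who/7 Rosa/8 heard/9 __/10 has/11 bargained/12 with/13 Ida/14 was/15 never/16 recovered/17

6

The gap at 10 is the subject of "bargained", inside a relative clause.
The relative pronoun is "who" (word 7); it is bound by the head noun immediately before it.
Its filler is the head noun "dean", at word 6.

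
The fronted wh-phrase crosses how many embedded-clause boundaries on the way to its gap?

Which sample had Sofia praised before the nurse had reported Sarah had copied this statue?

"which sample" originates inside the matrix clause — no clause boundary is crossed.

0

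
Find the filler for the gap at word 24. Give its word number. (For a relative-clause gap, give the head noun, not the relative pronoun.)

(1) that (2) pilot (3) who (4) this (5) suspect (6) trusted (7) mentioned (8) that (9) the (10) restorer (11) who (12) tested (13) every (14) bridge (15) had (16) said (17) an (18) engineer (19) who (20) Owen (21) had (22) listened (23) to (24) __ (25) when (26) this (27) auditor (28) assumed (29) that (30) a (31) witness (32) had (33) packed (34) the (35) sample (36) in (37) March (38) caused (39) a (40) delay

18

The gap at 24 is the prepositional object of "listened", inside a relative clause.
The relative pronoun is "who" (word 19); it is bound by the head noun immediately before it.
Its filler is the head noun "engineer", at word 18.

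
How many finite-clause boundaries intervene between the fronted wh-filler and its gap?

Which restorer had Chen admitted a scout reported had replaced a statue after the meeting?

2

"which restorer" is extracted from the subject of "replaced".
Boundaries crossed, outermost first: [Ø], [Ø] — 2 in total.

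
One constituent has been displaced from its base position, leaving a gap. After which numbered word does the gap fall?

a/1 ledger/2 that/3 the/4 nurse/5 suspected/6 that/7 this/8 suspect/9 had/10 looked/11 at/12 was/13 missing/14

12

The displaced element is "a ledger" (word 2).
It is linked across 1 clause boundary (that).
It functions as the object of the preposition "at" of "looked", so the gap sits immediately after word 12 ("at").
Base order: The nurse suspected that this suspect had looked at a ledger.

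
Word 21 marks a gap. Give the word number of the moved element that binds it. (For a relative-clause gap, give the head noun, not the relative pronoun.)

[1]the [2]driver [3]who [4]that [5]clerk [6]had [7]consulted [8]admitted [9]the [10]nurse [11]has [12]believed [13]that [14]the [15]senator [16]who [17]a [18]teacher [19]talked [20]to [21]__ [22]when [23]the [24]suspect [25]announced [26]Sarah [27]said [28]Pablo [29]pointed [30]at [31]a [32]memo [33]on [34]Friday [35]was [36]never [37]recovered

The gap at 21 is the prepositional object of "talked", inside a relative clause.
The relative pronoun is "who" (word 16); it is bound by the head noun immediately before it.
Its filler is the head noun "senator", at word 15.

15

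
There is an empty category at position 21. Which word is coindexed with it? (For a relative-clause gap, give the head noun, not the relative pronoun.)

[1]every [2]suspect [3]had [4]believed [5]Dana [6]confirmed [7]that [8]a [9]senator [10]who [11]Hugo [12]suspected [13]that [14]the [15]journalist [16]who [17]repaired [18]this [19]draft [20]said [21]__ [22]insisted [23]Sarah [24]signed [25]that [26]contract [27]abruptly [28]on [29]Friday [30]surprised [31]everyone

9

The gap at 21 is the subject of "insisted", inside a relative clause.
The relative pronoun is "who" (word 10); it is bound by the head noun immediately before it.
Its filler is the head noun "senator", at word 9.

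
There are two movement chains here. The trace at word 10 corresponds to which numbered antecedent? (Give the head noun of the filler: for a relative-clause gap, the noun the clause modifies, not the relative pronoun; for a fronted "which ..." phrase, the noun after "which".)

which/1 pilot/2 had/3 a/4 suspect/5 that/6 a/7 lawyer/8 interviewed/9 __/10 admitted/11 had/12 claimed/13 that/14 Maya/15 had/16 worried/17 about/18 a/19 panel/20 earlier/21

The marked gap is inside the relative clause, the direct object of "interviewed".
Its filler is the head noun "suspect" (via "that"), at word 5.
(The other dependency links word 2 to a gap after word 11.)

5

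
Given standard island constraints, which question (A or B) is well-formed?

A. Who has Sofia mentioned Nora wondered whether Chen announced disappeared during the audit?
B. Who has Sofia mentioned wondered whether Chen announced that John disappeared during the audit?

B

In A, the wh-phrase is extracted from inside a wh-island (introduced by "whether"), which blocks movement.
In B, the extraction path crosses only that-complement boundaries, which are transparent.
So B is grammatical.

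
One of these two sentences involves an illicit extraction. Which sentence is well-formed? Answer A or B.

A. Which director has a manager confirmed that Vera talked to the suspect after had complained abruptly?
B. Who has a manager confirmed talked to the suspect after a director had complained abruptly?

B

In A, the wh-phrase is extracted from inside an adjunct island (introduced by "after"), which blocks movement.
In B, the extraction path crosses only that-complement boundaries, which are transparent.
So B is grammatical.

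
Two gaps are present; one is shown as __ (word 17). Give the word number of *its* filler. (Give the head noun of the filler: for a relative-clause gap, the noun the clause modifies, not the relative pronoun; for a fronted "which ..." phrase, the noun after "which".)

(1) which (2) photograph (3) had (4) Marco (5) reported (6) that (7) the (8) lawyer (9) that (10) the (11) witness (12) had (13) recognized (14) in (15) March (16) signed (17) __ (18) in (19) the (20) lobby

2

The marked gap is the direct object of "signed".
Its filler is the fronted wh-phrase "which photograph", at word 2.
(The other dependency links word 8 to a gap after word 13.)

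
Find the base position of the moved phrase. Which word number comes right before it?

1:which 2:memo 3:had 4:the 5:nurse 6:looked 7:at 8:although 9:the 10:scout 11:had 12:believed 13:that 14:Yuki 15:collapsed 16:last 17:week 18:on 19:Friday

7

The displaced element is "which memo" (word 2).
It functions as the object of the preposition "at" of "looked", so the gap sits immediately after word 7 ("at").
Base order: The nurse had looked at which memo although the scout had believed that Yuki collapsed last week on Friday.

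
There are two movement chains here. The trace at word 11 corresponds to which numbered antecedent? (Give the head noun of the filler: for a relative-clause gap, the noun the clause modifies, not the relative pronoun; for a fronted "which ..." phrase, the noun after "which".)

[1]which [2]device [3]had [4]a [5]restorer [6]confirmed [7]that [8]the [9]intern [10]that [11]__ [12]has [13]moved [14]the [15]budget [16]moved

9

The marked gap is inside the relative clause, the subject of "moved".
Its filler is the head noun "intern" (via "that"), at word 9.
(The other dependency links word 2 to a gap after word 16.)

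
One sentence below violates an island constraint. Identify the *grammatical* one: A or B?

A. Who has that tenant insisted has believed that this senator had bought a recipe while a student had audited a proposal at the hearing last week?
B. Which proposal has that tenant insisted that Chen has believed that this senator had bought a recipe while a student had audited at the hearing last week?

A

In B, the wh-phrase is extracted from inside an adjunct island (introduced by "while"), which blocks movement.
In A, the extraction path crosses only that-complement boundaries, which are transparent.
So A is grammatical.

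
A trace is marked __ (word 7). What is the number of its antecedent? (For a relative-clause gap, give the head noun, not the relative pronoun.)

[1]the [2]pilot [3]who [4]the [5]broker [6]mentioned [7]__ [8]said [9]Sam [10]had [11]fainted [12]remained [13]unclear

The gap at 7 is the subject of "said", inside a relative clause.
The relative pronoun is "who" (word 3); it is bound by the head noun immediately before it.
Its filler is the head noun "pilot", at word 2.

2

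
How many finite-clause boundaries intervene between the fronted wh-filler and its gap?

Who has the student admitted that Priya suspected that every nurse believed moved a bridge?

3

"who" is extracted from the subject of "moved".
Boundaries crossed, outermost first: [that], [that], [Ø] — 3 in total.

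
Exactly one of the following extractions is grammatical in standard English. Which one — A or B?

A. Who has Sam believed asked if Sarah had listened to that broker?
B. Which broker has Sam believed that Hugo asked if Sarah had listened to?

In B, the wh-phrase is extracted from inside a wh-island (introduced by "if"), which blocks movement.
In A, the extraction path crosses only that-complement boundaries, which are transparent.
So A is grammatical.

A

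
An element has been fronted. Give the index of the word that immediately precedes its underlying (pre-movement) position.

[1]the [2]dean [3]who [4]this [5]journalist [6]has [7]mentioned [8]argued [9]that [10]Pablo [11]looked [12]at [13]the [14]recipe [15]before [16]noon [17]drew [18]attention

7

The displaced element is "the dean" (word 2).
It is linked across 1 clause boundary (Ø).
It functions as the subject of "argued", so the gap sits immediately after word 7 ("mentioned").
Base order: This journalist has mentioned that the dean argued that Pablo looked at the recipe before noon.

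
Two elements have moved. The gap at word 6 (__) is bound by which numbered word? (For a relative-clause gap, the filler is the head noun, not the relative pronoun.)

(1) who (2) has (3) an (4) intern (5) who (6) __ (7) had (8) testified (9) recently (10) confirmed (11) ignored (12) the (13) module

The marked gap is inside the relative clause, the subject of "testified".
Its filler is the head noun "intern" (via "who"), at word 4.
(The other dependency links word 1 to a gap after word 10.)

4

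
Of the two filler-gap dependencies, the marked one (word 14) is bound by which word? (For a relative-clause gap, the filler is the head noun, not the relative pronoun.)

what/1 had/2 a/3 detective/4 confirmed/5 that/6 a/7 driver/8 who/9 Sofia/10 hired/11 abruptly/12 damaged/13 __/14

1

The marked gap is the direct object of "damaged".
Its filler is the fronted wh-phrase "what", at word 1.
(The other dependency links word 8 to a gap after word 11.)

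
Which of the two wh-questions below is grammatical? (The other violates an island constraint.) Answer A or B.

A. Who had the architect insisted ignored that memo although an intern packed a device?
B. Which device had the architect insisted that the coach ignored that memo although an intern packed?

In B, the wh-phrase is extracted from inside an adjunct island (introduced by "although"), which blocks movement.
In A, the extraction path crosses only that-complement boundaries, which are transparent.
So A is grammatical.

A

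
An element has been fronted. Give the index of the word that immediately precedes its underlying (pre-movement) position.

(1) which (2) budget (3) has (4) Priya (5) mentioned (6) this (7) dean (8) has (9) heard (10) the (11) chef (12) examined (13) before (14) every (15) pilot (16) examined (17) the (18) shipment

12

The displaced element is "which budget" (word 2).
It is linked across 2 clause boundaries (Ø → Ø).
It functions as the direct object of "examined", so the gap sits immediately after word 12 ("examined").
Base order: Priya has mentioned this dean has heard the chef examined which budget before every pilot examined the shipment.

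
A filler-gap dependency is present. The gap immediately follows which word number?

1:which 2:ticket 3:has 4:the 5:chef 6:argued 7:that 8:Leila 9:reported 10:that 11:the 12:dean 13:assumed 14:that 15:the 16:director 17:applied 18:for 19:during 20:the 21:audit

The displaced element is "which ticket" (word 2).
It is linked across 3 clause boundaries (that → that → that).
It functions as the object of the preposition "for" of "applied", so the gap sits immediately after word 18 ("for").
Base order: The chef has argued that Leila reported that the dean assumed that the director applied for which ticket during the audit.

18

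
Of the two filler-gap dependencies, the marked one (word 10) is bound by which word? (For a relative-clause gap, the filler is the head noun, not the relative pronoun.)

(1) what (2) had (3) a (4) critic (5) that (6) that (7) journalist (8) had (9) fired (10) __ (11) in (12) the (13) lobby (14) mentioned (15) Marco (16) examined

4

The marked gap is inside the relative clause, the direct object of "fired".
Its filler is the head noun "critic" (via "that"), at word 4.
(The other dependency links word 1 to a gap after word 16.)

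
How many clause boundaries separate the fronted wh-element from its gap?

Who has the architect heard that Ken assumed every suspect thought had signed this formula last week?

3

"who" is extracted from the subject of "signed".
Boundaries crossed, outermost first: [that], [Ø], [Ø] — 3 in total.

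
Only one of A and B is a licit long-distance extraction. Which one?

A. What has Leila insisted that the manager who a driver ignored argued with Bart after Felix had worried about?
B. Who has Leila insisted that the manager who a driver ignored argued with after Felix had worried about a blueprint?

B

In A, the wh-phrase is extracted from inside an adjunct island (introduced by "after"), which blocks movement.
In B, the extraction path crosses only that-complement boundaries, which are transparent.
So B is grammatical.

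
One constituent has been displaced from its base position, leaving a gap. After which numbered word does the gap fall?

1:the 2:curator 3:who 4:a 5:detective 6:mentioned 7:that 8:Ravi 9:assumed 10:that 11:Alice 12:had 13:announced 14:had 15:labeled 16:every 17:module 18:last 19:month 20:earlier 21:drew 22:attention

The displaced element is "the curator" (word 2).
It is linked across 3 clause boundaries (that → that → Ø).
It functions as the subject of "labeled", so the gap sits immediately after word 13 ("announced").
Base order: A detective mentioned that Ravi assumed that Alice had announced that the curator had labeled every module last month earlier.

13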